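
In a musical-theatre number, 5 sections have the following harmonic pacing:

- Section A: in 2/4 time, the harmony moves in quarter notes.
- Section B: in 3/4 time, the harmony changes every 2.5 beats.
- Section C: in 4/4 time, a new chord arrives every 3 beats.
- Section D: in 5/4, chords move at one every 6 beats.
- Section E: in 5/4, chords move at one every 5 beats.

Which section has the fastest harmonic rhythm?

A: 2 beats/bar ÷ 1 beat/chord = 2 chords/bar.
B: 3 beats/bar ÷ 2.5 beats/chord = 1.2 chords/bar.
C: 4 beats/bar ÷ 3 beats/chord = 4/3 chords/bar.
D: 5 beats/bar ÷ 6 beats/chord = 5/6 chords/bar.
E: 5 beats/bar ÷ 5 beats/chord = 1 chord/bar.
Fastest is A at 2 chords/bar.

Section A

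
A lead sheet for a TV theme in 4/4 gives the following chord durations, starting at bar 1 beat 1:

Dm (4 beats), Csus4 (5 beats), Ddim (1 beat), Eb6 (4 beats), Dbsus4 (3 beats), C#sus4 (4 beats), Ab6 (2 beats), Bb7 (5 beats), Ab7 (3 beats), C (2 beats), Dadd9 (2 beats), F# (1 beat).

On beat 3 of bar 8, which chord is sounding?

Ab7

Beat 3 of bar 8 is beat (8−1)×4 + 3 = 31 overall.
Running totals: Dm ends at 4, Csus4 ends at 9, Ddim ends at 10, Eb6 ends at 14, Dbsus4 ends at 17, C#sus4 ends at 21, Ab6 ends at 23, Bb7 ends at 28, Ab7 ends at 31.
Beat 31 falls within Ab7.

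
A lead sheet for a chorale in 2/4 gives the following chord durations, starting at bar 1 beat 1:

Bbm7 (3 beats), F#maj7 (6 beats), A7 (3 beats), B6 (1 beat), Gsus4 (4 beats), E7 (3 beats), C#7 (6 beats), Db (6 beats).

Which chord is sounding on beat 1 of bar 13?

Beat 1 of bar 13 is beat (13−1)×2 + 1 = 25 overall.
Running totals: Bbm7 ends at 3, F#maj7 ends at 9, A7 ends at 12, B6 ends at 13, Gsus4 ends at 17, E7 ends at 20, C#7 ends at 26.
Beat 25 falls within C#7.

C#7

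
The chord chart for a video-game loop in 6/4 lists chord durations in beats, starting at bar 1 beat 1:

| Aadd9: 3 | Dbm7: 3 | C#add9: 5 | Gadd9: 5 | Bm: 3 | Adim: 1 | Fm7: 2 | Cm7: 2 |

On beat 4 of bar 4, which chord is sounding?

Beat 4 of bar 4 is beat (4−1)×6 + 4 = 22 overall.
Running totals: Aadd9 ends at 3, Dbm7 ends at 6, C#add9 ends at 11, Gadd9 ends at 16, Bm ends at 19, Adim ends at 20, Fm7 ends at 22.
Beat 22 falls within Fm7.

Fm7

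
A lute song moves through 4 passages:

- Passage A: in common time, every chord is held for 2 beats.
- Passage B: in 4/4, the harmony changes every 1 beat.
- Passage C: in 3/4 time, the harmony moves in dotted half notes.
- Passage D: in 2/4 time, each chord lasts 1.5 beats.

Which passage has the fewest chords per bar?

Passage C

A: 4 beats/bar ÷ 2 beats/chord = 2 chords/bar.
B: 4 beats/bar ÷ 1 beat/chord = 4 chords/bar.
C: 3 beats/bar ÷ 3 beats/chord = 1 chord/bar.
D: 2 beats/bar ÷ 1.5 beats/chord = 4/3 chords/bar.
Slowest is C at 1 chords/bar.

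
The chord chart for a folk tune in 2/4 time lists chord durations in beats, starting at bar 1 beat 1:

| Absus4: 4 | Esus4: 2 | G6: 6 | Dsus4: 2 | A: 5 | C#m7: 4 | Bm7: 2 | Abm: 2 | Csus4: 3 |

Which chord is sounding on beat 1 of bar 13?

Beat 1 of bar 13 is beat (13−1)×2 + 1 = 25 overall.
Running totals: Absus4 ends at 4, Esus4 ends at 6, G6 ends at 12, Dsus4 ends at 14, A ends at 19, C#m7 ends at 23, Bm7 ends at 25.
Beat 25 falls within Bm7.

Bm7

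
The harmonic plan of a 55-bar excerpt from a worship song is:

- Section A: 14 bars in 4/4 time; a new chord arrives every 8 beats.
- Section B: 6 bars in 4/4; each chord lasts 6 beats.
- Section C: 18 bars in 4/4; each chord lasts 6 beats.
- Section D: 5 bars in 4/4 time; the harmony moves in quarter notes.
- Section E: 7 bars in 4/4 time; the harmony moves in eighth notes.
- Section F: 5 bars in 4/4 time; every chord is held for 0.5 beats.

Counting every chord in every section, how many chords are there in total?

139 chords

A: 14·4 = 56 beats, 56/8 = 7 chords.
B: 6·4 = 24 beats, 24/6 = 4 chords.
C: 18·4 = 72 beats, 72/6 = 12 chords.
D: 5·4 = 20 beats, 20/1 = 20 chords.
E: 7·4 = 28 beats, 28/0.5 = 56 chords.
F: 5·4 = 20 beats, 20/0.5 = 40 chords.
Total: 7 + 4 + 12 + 20 + 56 + 40 = 139.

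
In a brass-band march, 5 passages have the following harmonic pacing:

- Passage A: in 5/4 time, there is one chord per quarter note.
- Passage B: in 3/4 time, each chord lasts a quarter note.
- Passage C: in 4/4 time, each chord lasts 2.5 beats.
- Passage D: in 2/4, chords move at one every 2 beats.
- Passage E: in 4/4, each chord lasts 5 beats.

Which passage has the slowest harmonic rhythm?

Passage E

A: 5/1 = 5 chords/bar.
B: 3/1 = 3 chords/bar.
C: 4/2.5 = 1.6 chords/bar.
D: 2/2 = 1 chord/bar.
E: 4/5 = 0.8 chords/bar.
Slowest is E at 0.8 chords/bar.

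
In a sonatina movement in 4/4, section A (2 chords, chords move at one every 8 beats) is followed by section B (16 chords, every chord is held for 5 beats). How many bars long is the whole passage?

24 bars

A: 2 × 8 = 16 beats = 4 bars.
B: 16 × 5 = 80 beats = 20 bars.
Total: 4 + 20 = 24 bars.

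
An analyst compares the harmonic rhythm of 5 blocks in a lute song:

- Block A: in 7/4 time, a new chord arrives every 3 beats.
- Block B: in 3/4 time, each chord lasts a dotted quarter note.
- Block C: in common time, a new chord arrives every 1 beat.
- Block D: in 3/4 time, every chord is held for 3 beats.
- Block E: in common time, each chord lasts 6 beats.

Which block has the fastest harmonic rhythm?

A: 7 beats/bar ÷ 3 beats/chord = 7/3 chords/bar.
B: 3 beats/bar ÷ 1.5 beats/chord = 2 chords/bar.
C: 4 beats/bar ÷ 1 beat/chord = 4 chords/bar.
D: 3 beats/bar ÷ 3 beats/chord = 1 chord/bar.
E: 4 beats/bar ÷ 6 beats/chord = 2/3 chords/bar.
Fastest is C at 4 chords/bar.

Block C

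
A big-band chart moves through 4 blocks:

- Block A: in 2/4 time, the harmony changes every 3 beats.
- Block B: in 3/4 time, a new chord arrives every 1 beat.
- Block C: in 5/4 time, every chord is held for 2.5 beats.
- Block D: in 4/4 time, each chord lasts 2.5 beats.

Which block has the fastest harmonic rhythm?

A: each chord is 3 beats in 2/4, so 2/3 per bar.
B: each chord is 1 beat in 3/4, so 3 per bar.
C: each chord is 2.5 beats in 5/4, so 2 per bar.
D: each chord is 2.5 beats in 4/4, so 1.6 per bar.
Fastest is B at 3 chords/bar.

Block B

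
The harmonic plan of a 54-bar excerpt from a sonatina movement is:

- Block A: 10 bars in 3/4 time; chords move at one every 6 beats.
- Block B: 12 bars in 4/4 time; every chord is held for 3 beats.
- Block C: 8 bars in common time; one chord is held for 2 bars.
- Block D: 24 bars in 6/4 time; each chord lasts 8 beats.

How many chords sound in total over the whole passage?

43 chords

A: 10 bars × 3 beats = 30 beats; 6 beats/chord → 5 chords.
B: 12 bars × 4 beats = 48 beats; 3 beats/chord → 16 chords.
C: 8 bars × 4 beats = 32 beats; 8 beats/chord → 4 chords.
D: 24 bars × 6 beats = 144 beats; 8 beats/chord → 18 chords.
Total: 5 + 16 + 4 + 18 = 43.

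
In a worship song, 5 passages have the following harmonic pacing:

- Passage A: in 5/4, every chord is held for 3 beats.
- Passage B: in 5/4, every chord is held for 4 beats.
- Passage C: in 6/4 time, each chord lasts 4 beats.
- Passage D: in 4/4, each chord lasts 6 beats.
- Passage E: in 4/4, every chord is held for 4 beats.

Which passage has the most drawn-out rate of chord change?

Passage D

A: 5/3 = 5/3 chords/bar.
B: 5/4 = 1.25 chords/bar.
C: 6/4 = 1.5 chords/bar.
D: 4/6 = 2/3 chords/bar.
E: 4/4 = 1 chord/bar.
Slowest is D at 2/3 chords/bar.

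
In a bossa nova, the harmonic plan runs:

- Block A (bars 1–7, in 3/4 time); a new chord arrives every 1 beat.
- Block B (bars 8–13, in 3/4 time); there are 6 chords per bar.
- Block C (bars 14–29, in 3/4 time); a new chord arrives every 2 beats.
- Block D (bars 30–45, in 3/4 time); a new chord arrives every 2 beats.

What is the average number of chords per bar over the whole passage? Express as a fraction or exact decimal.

A: 7 × 3 = 21 beats ÷ 1 = 21 chords.
B: 6 × 3 = 18 beats ÷ 0.5 = 36 chords.
C: 16 × 3 = 48 beats ÷ 2 = 24 chords.
D: 16 × 3 = 48 beats ÷ 2 = 24 chords.
Overall: 105 chords over 45 bars → 105/45 = 7/3 chords per bar.

7/3 chords per bar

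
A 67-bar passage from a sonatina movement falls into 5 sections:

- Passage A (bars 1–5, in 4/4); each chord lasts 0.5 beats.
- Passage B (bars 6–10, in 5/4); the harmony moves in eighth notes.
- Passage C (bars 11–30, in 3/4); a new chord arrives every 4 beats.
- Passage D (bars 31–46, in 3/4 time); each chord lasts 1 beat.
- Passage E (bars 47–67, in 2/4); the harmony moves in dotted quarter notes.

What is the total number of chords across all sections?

A: 5 bars × 4 beats = 20 beats; 0.5 beats/chord → 40 chords.
B: 5 bars × 5 beats = 25 beats; 0.5 beats/chord → 50 chords.
C: 20 bars × 3 beats = 60 beats; 4 beats/chord → 15 chords.
D: 16 bars × 3 beats = 48 beats; 1 beat/chord → 48 chords.
E: 21 bars × 2 beats = 42 beats; 1.5 beats/chord → 28 chords.
Total: 40 + 50 + 15 + 48 + 28 = 181.

181 chords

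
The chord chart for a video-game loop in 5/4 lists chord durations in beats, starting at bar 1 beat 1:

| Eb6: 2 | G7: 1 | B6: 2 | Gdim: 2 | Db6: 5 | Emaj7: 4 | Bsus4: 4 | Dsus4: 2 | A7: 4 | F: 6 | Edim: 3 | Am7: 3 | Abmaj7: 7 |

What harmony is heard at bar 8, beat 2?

Am7

Beat 2 of bar 8 is beat (8−1)×5 + 2 = 37 overall.
Running totals: Eb6 ends at 2, G7 ends at 3, B6 ends at 5, Gdim ends at 7, Db6 ends at 12, Emaj7 ends at 16, Bsus4 ends at 20, Dsus4 ends at 22, A7 ends at 26, F ends at 32, Edim ends at 35, Am7 ends at 38.
Beat 37 falls within Am7.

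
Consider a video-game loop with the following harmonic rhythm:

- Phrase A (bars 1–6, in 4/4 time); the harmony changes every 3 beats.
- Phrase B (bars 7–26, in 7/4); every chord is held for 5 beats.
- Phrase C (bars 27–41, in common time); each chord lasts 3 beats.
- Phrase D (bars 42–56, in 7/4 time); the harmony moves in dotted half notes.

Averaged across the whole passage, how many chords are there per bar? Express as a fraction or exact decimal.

1.625 chords per bar

A: 6 × 4 = 24 beats ÷ 3 = 8 chords.
B: 20 × 7 = 140 beats ÷ 5 = 28 chords.
C: 15 × 4 = 60 beats ÷ 3 = 20 chords.
D: 15 × 7 = 105 beats ÷ 3 = 35 chords.
Overall: 91 chords over 56 bars → 91/56 = 1.625 chords per bar.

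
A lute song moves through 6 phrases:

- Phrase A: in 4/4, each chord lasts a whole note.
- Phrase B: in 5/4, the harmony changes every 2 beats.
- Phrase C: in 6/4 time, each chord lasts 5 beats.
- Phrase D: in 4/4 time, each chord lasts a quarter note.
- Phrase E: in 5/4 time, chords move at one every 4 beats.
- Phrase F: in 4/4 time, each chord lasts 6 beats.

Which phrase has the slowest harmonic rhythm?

A: 4/4 = 1 chord/bar.
B: 5/2 = 2.5 chords/bar.
C: 6/5 = 1.2 chords/bar.
D: 4/1 = 4 chords/bar.
E: 5/4 = 1.25 chords/bar.
F: 4/6 = 2/3 chords/bar.
Slowest is F at 2/3 chords/bar.

Phrase F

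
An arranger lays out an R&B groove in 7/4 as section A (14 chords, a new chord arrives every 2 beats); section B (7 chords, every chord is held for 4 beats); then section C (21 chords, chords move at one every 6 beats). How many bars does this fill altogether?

A: 14 × 2 = 28 beats = 4 bars.
B: 7 × 4 = 28 beats = 4 bars.
C: 21 × 6 = 126 beats = 18 bars.
Total: 4 + 4 + 18 = 26 bars.

26 bars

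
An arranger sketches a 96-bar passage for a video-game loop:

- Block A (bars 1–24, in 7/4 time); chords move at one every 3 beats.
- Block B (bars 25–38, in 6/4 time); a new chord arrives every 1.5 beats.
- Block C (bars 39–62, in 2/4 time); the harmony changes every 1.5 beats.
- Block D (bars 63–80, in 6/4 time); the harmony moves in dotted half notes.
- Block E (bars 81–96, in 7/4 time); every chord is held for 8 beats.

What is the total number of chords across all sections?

194 chords

A: 24·7 = 168 beats, 168/3 = 56 chords.
B: 14·6 = 84 beats, 84/1.5 = 56 chords.
C: 24·2 = 48 beats, 48/1.5 = 32 chords.
D: 18·6 = 108 beats, 108/3 = 36 chords.
E: 16·7 = 112 beats, 112/8 = 14 chords.
Total: 56 + 56 + 32 + 36 + 14 = 194.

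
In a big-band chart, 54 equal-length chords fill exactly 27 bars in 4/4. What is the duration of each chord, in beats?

27 bars × 4 beats/bar = 108 beats total.
108 beats ÷ 54 chords = 2 beats per chord.
(That is a half note.)

2 beats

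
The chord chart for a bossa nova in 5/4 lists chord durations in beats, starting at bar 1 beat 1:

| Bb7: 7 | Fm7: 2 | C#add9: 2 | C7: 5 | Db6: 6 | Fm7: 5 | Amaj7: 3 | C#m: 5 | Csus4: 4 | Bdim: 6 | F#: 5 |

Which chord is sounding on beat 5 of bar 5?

Beat 5 of bar 5 is beat (5−1)×5 + 5 = 25 overall.
Running totals: Bb7 ends at 7, Fm7 ends at 9, C#add9 ends at 11, C7 ends at 16, Db6 ends at 22, Fm7 ends at 27.
Beat 25 falls within Fm7.

Fm7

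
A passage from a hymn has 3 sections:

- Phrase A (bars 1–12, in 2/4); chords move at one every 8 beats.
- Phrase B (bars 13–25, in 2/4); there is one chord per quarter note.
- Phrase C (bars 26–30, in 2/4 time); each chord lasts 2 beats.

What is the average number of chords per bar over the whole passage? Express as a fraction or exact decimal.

A: 12 bars of 2 beats is 24 beats; at 8 beats each that's 3 chords.
B: 13 bars of 2 beats is 26 beats; at 1 beat each that's 26 chords.
C: 5 bars of 2 beats is 10 beats; at 2 beats each that's 5 chords.
Overall: 34 chords over 30 bars → 34/30 = 17/15 chords per bar.

17/15 chords per bar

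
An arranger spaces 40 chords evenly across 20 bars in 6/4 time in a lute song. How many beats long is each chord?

20 bars × 6 beats/bar = 120 beats total.
120 beats ÷ 40 chords = 3 beats per chord.
(That is a dotted half note.)

3 beats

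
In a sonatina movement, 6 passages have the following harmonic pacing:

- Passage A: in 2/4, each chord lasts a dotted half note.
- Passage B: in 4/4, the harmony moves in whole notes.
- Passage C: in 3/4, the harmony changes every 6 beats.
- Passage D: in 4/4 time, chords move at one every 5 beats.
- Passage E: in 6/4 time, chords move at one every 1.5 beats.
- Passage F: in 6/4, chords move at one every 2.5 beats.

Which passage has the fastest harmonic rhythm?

Passage E

A: each chord is 3 beats in 2/4, so 2/3 per bar.
B: each chord is 4 beats in 4/4, so 1 per bar.
C: each chord is 6 beats in 3/4, so 0.5 per bar.
D: each chord is 5 beats in 4/4, so 0.8 per bar.
E: each chord is 1.5 beats in 6/4, so 4 per bar.
F: each chord is 2.5 beats in 6/4, so 2.4 per bar.
Fastest is E at 4 chords/bar.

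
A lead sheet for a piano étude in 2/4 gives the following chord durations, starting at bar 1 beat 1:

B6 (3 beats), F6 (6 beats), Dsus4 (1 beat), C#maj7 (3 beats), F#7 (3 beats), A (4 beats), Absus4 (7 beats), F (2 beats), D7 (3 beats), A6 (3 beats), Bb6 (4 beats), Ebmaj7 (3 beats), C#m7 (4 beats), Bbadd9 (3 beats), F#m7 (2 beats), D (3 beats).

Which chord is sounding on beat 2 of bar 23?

Beat 2 of bar 23 is beat (23−1)×2 + 2 = 46 overall.
Running totals: B6 ends at 3, F6 ends at 9, Dsus4 ends at 10, C#maj7 ends at 13, F#7 ends at 16, A ends at 20, Absus4 ends at 27, F ends at 29, D7 ends at 32, A6 ends at 35, Bb6 ends at 39, Ebmaj7 ends at 42, C#m7 ends at 46.
Beat 46 falls within C#m7.

C#m7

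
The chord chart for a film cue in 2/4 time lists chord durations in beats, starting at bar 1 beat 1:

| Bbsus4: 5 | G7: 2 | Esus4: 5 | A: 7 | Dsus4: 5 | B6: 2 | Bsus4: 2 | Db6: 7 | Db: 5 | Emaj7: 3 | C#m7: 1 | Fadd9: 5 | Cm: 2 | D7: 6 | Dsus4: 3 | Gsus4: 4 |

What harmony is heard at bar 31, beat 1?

Gsus4

Beat 1 of bar 31 is beat (31−1)×2 + 1 = 61 overall.
Running totals: Bbsus4 ends at 5, G7 ends at 7, Esus4 ends at 12, A ends at 19, Dsus4 ends at 24, B6 ends at 26, Bsus4 ends at 28, Db6 ends at 35, Db ends at 40, Emaj7 ends at 43, C#m7 ends at 44, Fadd9 ends at 49, Cm ends at 51, D7 ends at 57, Dsus4 ends at 60, Gsus4 ends at 64.
Beat 61 falls within Gsus4.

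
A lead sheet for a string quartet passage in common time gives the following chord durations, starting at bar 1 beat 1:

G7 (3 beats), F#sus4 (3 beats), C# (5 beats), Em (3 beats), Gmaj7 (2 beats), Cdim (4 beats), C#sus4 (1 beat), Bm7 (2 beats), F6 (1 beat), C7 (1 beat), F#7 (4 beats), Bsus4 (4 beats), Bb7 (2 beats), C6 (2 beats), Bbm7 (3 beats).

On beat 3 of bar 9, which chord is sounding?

Beat 3 of bar 9 is beat (9−1)×4 + 3 = 35 overall.
Running totals: G7 ends at 3, F#sus4 ends at 6, C# ends at 11, Em ends at 14, Gmaj7 ends at 16, Cdim ends at 20, C#sus4 ends at 21, Bm7 ends at 23, F6 ends at 24, C7 ends at 25, F#7 ends at 29, Bsus4 ends at 33, Bb7 ends at 35.
Beat 35 falls within Bb7.

Bb7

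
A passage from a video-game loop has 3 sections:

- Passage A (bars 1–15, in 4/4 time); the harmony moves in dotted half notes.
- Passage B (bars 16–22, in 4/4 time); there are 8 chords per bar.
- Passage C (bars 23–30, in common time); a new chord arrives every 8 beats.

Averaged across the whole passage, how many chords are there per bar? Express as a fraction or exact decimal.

A: 15 × 4 = 60 beats ÷ 3 = 20 chords.
B: 7 × 4 = 28 beats ÷ 0.5 = 56 chords.
C: 8 × 4 = 32 beats ÷ 8 = 4 chords.
Overall: 80 chords over 30 bars → 80/30 = 8/3 chords per bar.

8/3 chords per bar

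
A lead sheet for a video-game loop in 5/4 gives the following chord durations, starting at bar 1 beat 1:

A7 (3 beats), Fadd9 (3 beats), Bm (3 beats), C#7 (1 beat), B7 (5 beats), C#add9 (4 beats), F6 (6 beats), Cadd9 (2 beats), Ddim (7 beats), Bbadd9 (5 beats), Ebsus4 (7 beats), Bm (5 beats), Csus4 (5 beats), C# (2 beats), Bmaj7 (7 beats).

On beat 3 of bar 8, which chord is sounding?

Beat 3 of bar 8 is beat (8−1)×5 + 3 = 38 overall.
Running totals: A7 ends at 3, Fadd9 ends at 6, Bm ends at 9, C#7 ends at 10, B7 ends at 15, C#add9 ends at 19, F6 ends at 25, Cadd9 ends at 27, Ddim ends at 34, Bbadd9 ends at 39.
Beat 38 falls within Bbadd9.

Bbadd9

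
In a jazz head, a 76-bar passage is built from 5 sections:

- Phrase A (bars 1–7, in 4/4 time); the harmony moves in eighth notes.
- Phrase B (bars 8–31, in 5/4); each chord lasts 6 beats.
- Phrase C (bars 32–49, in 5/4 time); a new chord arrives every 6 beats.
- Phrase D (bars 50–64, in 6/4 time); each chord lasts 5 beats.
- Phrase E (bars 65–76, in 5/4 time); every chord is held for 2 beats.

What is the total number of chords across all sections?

A has 28 beats and chords last 0.5 each, so 56 chords.
B has 120 beats and chords last 6 each, so 20 chords.
C has 90 beats and chords last 6 each, so 15 chords.
D has 90 beats and chords last 5 each, so 18 chords.
E has 60 beats and chords last 2 each, so 30 chords.
Total: 56 + 20 + 15 + 18 + 30 = 139.

139 chords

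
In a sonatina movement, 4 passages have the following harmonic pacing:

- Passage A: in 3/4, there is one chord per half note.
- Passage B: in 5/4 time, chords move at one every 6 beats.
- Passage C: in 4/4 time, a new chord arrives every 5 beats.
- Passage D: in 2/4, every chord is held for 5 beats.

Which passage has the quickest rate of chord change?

Passage A

A: 3/2 = 1.5 chords/bar.
B: 5/6 = 5/6 chords/bar.
C: 4/5 = 0.8 chords/bar.
D: 2/5 = 0.4 chords/bar.
Fastest is A at 1.5 chords/bar.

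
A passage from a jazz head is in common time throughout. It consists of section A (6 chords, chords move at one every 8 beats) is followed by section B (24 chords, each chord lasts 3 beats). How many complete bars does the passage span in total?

30 bars

A: 6 × 8 = 48 beats = 12 bars.
B: 24 × 3 = 72 beats = 18 bars.
Total: 12 + 18 = 30 bars.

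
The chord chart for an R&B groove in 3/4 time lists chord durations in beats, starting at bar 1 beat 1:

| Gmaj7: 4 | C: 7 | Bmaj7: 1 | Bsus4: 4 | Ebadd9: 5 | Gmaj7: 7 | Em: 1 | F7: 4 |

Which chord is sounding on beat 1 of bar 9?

Beat 1 of bar 9 is beat (9−1)×3 + 1 = 25 overall.
Running totals: Gmaj7 ends at 4, C ends at 11, Bmaj7 ends at 12, Bsus4 ends at 16, Ebadd9 ends at 21, Gmaj7 ends at 28.
Beat 25 falls within Gmaj7.

Gmaj7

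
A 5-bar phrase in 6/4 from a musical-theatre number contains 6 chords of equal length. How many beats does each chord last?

5 bars × 6 beats/bar = 30 beats total.
30 beats ÷ 6 chords = 5 beats per chord.

5 beats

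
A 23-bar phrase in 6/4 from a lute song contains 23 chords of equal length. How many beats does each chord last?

23 bars × 6 beats/bar = 138 beats total.
138 beats ÷ 23 chords = 6 beats per chord.

6 beats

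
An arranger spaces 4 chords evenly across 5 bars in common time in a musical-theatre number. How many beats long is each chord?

5 bars × 4 beats/bar = 20 beats total.
20 beats ÷ 4 chords = 5 beats per chord.

5 beats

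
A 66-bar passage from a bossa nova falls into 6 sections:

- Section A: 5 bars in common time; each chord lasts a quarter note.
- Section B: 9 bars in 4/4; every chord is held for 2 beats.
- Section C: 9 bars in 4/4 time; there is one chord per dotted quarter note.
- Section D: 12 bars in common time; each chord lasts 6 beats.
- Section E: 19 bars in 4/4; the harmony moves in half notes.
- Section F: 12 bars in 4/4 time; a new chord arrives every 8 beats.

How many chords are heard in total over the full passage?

A: 5 bars × 4 beats = 20 beats; 1 beat/chord → 20 chords.
B: 9 bars × 4 beats = 36 beats; 2 beats/chord → 18 chords.
C: 9 bars × 4 beats = 36 beats; 1.5 beats/chord → 24 chords.
D: 12 bars × 4 beats = 48 beats; 6 beats/chord → 8 chords.
E: 19 bars × 4 beats = 76 beats; 2 beats/chord → 38 chords.
F: 12 bars × 4 beats = 48 beats; 8 beats/chord → 6 chords.
Total: 20 + 18 + 24 + 8 + 38 + 6 = 114.

114 chords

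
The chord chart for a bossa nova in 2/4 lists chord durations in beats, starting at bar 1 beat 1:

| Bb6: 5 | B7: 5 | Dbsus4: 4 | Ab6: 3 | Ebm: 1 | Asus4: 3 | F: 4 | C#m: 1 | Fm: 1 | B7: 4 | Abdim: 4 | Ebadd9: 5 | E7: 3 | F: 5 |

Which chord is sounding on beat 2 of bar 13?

C#m

Beat 2 of bar 13 is beat (13−1)×2 + 2 = 26 overall.
Running totals: Bb6 ends at 5, B7 ends at 10, Dbsus4 ends at 14, Ab6 ends at 17, Ebm ends at 18, Asus4 ends at 21, F ends at 25, C#m ends at 26.
Beat 26 falls within C#m.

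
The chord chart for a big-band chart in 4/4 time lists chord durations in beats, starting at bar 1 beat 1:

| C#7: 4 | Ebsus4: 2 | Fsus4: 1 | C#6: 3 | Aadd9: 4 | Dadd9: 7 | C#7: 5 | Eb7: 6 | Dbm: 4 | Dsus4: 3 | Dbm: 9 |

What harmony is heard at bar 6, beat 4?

Beat 4 of bar 6 is beat (6−1)×4 + 4 = 24 overall.
Running totals: C#7 ends at 4, Ebsus4 ends at 6, Fsus4 ends at 7, C#6 ends at 10, Aadd9 ends at 14, Dadd9 ends at 21, C#7 ends at 26.
Beat 24 falls within C#7.

C#7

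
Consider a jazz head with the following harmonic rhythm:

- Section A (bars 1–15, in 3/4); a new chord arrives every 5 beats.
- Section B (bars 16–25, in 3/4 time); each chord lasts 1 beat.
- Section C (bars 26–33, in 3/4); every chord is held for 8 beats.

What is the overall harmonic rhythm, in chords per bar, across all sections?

14/11 chords per bar

A: 15 bars of 3 beats is 45 beats; at 5 beats each that's 9 chords.
B: 10 bars of 3 beats is 30 beats; at 1 beat each that's 30 chords.
C: 8 bars of 3 beats is 24 beats; at 8 beats each that's 3 chords.
Overall: 42 chords over 33 bars → 42/33 = 14/11 chords per bar.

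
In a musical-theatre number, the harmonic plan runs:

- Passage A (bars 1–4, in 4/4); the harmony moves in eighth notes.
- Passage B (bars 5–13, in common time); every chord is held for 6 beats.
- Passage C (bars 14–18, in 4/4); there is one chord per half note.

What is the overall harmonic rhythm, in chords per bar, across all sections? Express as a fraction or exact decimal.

A: 4 × 4 = 16 beats ÷ 0.5 = 32 chords.
B: 9 × 4 = 36 beats ÷ 6 = 6 chords.
C: 5 × 4 = 20 beats ÷ 2 = 10 chords.
Overall: 48 chords over 18 bars → 48/18 = 8/3 chords per bar.

8/3 chords per bar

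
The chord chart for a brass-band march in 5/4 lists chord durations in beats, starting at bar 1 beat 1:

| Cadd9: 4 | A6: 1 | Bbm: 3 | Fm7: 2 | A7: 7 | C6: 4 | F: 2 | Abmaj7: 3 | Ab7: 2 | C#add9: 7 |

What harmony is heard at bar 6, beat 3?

Beat 3 of bar 6 is beat (6−1)×5 + 3 = 28 overall.
Running totals: Cadd9 ends at 4, A6 ends at 5, Bbm ends at 8, Fm7 ends at 10, A7 ends at 17, C6 ends at 21, F ends at 23, Abmaj7 ends at 26, Ab7 ends at 28.
Beat 28 falls within Ab7.

Ab7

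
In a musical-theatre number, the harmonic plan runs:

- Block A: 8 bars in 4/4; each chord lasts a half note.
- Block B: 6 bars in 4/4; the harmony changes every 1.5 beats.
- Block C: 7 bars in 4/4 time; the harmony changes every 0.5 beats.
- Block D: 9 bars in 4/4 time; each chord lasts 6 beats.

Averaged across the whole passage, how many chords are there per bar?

47/15 chords per bar

A: 8 × 4 = 32 beats ÷ 2 = 16 chords.
B: 6 × 4 = 24 beats ÷ 1.5 = 16 chords.
C: 7 × 4 = 28 beats ÷ 0.5 = 56 chords.
D: 9 × 4 = 36 beats ÷ 6 = 6 chords.
Overall: 94 chords over 30 bars → 94/30 = 47/15 chords per bar.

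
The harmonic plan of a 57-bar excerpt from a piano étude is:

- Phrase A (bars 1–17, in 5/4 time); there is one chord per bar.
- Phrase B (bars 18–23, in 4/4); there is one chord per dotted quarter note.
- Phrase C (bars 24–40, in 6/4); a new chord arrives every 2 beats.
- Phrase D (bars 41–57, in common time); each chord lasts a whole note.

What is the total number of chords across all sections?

A: 17 bars × 5 beats = 85 beats; 5 beats/chord → 17 chords.
B: 6 bars × 4 beats = 24 beats; 1.5 beats/chord → 16 chords.
C: 17 bars × 6 beats = 102 beats; 2 beats/chord → 51 chords.
D: 17 bars × 4 beats = 68 beats; 4 beats/chord → 17 chords.
Total: 17 + 16 + 51 + 17 = 101.

101 chords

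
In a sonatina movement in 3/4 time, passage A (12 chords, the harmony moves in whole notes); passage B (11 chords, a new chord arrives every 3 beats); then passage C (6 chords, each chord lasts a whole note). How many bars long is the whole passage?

35 bars

A: 12 × 4 = 48 beats = 16 bars.
B: 11 × 3 = 33 beats = 11 bars.
C: 6 × 4 = 24 beats = 8 bars.
Total: 16 + 11 + 8 = 35 bars.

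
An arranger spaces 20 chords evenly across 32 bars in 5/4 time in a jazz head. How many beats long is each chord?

8 beats

32 bars × 5 beats/bar = 160 beats total.
160 beats ÷ 20 chords = 8 beats per chord.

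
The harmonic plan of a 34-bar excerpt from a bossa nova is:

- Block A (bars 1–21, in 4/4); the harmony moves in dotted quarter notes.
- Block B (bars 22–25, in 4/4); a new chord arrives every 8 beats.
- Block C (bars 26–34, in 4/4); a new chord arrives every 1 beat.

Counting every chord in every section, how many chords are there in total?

94 chords

A has 84 beats and chords last 1.5 each, so 56 chords.
B has 16 beats and chords last 8 each, so 2 chords.
C has 36 beats and chords last 1 each, so 36 chords.
Total: 56 + 2 + 36 = 94.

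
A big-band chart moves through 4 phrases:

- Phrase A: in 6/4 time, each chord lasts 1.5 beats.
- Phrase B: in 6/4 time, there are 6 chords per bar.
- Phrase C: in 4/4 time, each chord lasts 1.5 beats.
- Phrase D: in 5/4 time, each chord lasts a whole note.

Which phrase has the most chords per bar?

A: each chord is 1.5 beats in 6/4, so 4 per bar.
B: each chord is 1 beat in 6/4, so 6 per bar.
C: each chord is 1.5 beats in 4/4, so 8/3 per bar.
D: each chord is 4 beats in 5/4, so 1.25 per bar.
Fastest is B at 6 chords/bar.

Phrase B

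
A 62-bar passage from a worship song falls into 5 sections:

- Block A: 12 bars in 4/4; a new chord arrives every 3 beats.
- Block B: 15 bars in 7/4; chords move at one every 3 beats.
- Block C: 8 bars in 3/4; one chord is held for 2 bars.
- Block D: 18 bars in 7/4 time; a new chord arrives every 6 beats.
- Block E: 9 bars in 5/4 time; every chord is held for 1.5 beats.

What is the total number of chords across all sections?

106 chords

A: 12 bars × 4 beats = 48 beats; 3 beats/chord → 16 chords.
B: 15 bars × 7 beats = 105 beats; 3 beats/chord → 35 chords.
C: 8 bars × 3 beats = 24 beats; 6 beats/chord → 4 chords.
D: 18 bars × 7 beats = 126 beats; 6 beats/chord → 21 chords.
E: 9 bars × 5 beats = 45 beats; 1.5 beats/chord → 30 chords.
Total: 16 + 35 + 4 + 21 + 30 = 106.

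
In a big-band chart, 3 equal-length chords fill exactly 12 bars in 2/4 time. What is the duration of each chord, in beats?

12 bars × 2 beats/bar = 24 beats total.
24 beats ÷ 3 chords = 8 beats per chord.

8 beats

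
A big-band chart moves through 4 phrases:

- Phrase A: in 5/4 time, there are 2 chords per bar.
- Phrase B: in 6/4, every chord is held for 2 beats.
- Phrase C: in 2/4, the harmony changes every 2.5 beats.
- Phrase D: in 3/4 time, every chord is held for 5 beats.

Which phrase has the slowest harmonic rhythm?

Phrase D

A: each chord is 2.5 beats in 5/4, so 2 per bar.
B: each chord is 2 beats in 6/4, so 3 per bar.
C: each chord is 2.5 beats in 2/4, so 0.8 per bar.
D: each chord is 5 beats in 3/4, so 0.6 per bar.
Slowest is D at 0.6 chords/bar.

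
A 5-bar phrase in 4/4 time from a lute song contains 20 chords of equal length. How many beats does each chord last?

5 bars × 4 beats/bar = 20 beats total.
20 beats ÷ 20 chords = 1 beats per chord.
(That is a quarter note.)

1 beat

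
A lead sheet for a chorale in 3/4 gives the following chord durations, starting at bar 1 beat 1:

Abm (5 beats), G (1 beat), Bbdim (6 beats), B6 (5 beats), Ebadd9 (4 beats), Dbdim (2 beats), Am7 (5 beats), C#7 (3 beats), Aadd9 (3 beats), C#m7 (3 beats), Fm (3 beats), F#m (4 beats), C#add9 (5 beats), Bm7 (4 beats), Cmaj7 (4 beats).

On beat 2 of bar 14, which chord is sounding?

F#m

Beat 2 of bar 14 is beat (14−1)×3 + 2 = 41 overall.
Running totals: Abm ends at 5, G ends at 6, Bbdim ends at 12, B6 ends at 17, Ebadd9 ends at 21, Dbdim ends at 23, Am7 ends at 28, C#7 ends at 31, Aadd9 ends at 34, C#m7 ends at 37, Fm ends at 40, F#m ends at 44.
Beat 41 falls within F#m.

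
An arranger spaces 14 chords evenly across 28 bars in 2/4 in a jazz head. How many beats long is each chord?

4 beats

28 bars × 2 beats/bar = 56 beats total.
56 beats ÷ 14 chords = 4 beats per chord.
(That is a whole note.)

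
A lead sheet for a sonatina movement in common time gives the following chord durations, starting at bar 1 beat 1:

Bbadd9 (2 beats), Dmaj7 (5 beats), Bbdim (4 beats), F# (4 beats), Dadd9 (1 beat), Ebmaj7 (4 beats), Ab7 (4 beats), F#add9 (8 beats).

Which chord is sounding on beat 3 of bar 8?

F#add9

Beat 3 of bar 8 is beat (8−1)×4 + 3 = 31 overall.
Running totals: Bbadd9 ends at 2, Dmaj7 ends at 7, Bbdim ends at 11, F# ends at 15, Dadd9 ends at 16, Ebmaj7 ends at 20, Ab7 ends at 24, F#add9 ends at 32.
Beat 31 falls within F#add9.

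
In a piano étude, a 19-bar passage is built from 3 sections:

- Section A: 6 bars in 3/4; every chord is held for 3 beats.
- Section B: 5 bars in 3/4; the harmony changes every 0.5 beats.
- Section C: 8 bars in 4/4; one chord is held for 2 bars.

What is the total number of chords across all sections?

A has 18 beats and chords last 3 each, so 6 chords.
B has 15 beats and chords last 0.5 each, so 30 chords.
C has 32 beats and chords last 8 each, so 4 chords.
Total: 6 + 30 + 4 = 40.

40 chords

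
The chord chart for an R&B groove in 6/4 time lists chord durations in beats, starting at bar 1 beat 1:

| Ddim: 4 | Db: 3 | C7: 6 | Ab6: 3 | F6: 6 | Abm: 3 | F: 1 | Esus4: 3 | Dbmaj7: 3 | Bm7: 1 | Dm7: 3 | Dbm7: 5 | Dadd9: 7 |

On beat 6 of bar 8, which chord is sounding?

Beat 6 of bar 8 is beat (8−1)×6 + 6 = 48 overall.
Running totals: Ddim ends at 4, Db ends at 7, C7 ends at 13, Ab6 ends at 16, F6 ends at 22, Abm ends at 25, F ends at 26, Esus4 ends at 29, Dbmaj7 ends at 32, Bm7 ends at 33, Dm7 ends at 36, Dbm7 ends at 41, Dadd9 ends at 48.
Beat 48 falls within Dadd9.

Dadd9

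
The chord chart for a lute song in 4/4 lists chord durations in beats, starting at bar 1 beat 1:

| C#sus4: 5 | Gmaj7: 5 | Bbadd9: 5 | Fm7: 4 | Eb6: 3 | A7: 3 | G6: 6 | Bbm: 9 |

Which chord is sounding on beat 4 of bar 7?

Beat 4 of bar 7 is beat (7−1)×4 + 4 = 28 overall.
Running totals: C#sus4 ends at 5, Gmaj7 ends at 10, Bbadd9 ends at 15, Fm7 ends at 19, Eb6 ends at 22, A7 ends at 25, G6 ends at 31.
Beat 28 falls within G6.

G6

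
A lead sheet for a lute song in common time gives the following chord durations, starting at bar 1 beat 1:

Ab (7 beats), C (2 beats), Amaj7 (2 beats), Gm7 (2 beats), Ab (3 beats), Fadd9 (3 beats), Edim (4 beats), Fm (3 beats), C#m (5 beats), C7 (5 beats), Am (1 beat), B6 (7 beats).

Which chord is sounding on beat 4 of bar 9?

Beat 4 of bar 9 is beat (9−1)×4 + 4 = 36 overall.
Running totals: Ab ends at 7, C ends at 9, Amaj7 ends at 11, Gm7 ends at 13, Ab ends at 16, Fadd9 ends at 19, Edim ends at 23, Fm ends at 26, C#m ends at 31, C7 ends at 36.
Beat 36 falls within C7.

C7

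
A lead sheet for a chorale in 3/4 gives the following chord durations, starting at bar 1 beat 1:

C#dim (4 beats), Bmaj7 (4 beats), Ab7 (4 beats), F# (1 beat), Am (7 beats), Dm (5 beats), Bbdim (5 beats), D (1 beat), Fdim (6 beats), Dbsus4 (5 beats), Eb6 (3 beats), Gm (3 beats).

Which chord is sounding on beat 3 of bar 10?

Bbdim

Beat 3 of bar 10 is beat (10−1)×3 + 3 = 30 overall.
Running totals: C#dim ends at 4, Bmaj7 ends at 8, Ab7 ends at 12, F# ends at 13, Am ends at 20, Dm ends at 25, Bbdim ends at 30.
Beat 30 falls within Bbdim.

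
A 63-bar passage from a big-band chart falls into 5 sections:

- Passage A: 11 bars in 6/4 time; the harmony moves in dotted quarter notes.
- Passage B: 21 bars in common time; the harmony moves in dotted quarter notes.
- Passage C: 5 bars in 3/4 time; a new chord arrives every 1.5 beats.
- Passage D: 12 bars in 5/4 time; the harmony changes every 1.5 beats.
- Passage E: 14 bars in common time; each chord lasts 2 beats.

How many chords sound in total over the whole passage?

178 chords

A has 66 beats and chords last 1.5 each, so 44 chords.
B has 84 beats and chords last 1.5 each, so 56 chords.
C has 15 beats and chords last 1.5 each, so 10 chords.
D has 60 beats and chords last 1.5 each, so 40 chords.
E has 56 beats and chords last 2 each, so 28 chords.
Total: 44 + 56 + 10 + 40 + 28 = 178.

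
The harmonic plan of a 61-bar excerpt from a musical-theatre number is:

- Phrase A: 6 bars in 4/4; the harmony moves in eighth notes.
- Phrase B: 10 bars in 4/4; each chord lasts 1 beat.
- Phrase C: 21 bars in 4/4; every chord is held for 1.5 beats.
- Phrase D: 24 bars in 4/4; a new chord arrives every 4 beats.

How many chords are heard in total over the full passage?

168 chords

A: 6·4 = 24 beats, 24/0.5 = 48 chords.
B: 10·4 = 40 beats, 40/1 = 40 chords.
C: 21·4 = 84 beats, 84/1.5 = 56 chords.
D: 24·4 = 96 beats, 96/4 = 24 chords.
Total: 48 + 40 + 56 + 24 = 168.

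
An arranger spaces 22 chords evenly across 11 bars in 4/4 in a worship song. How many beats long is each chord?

11 bars × 4 beats/bar = 44 beats total.
44 beats ÷ 22 chords = 2 beats per chord.
(That is a half note.)

2 beats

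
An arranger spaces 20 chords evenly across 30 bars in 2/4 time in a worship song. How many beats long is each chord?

3 beats

30 bars × 2 beats/bar = 60 beats total.
60 beats ÷ 20 chords = 3 beats per chord.
(That is a dotted half note.)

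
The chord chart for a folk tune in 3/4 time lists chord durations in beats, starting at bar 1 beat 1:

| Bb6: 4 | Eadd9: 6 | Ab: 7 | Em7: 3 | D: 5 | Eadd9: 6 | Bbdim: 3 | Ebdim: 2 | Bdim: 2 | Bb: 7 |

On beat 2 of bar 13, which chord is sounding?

Bdim

Beat 2 of bar 13 is beat (13−1)×3 + 2 = 38 overall.
Running totals: Bb6 ends at 4, Eadd9 ends at 10, Ab ends at 17, Em7 ends at 20, D ends at 25, Eadd9 ends at 31, Bbdim ends at 34, Ebdim ends at 36, Bdim ends at 38.
Beat 38 falls within Bdim.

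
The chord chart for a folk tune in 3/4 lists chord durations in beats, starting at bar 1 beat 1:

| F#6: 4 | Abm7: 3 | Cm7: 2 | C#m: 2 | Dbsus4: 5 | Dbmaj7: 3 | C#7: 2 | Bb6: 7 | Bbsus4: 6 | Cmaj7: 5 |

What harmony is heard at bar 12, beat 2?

Cmaj7

Beat 2 of bar 12 is beat (12−1)×3 + 2 = 35 overall.
Running totals: F#6 ends at 4, Abm7 ends at 7, Cm7 ends at 9, C#m ends at 11, Dbsus4 ends at 16, Dbmaj7 ends at 19, C#7 ends at 21, Bb6 ends at 28, Bbsus4 ends at 34, Cmaj7 ends at 39.
Beat 35 falls within Cmaj7.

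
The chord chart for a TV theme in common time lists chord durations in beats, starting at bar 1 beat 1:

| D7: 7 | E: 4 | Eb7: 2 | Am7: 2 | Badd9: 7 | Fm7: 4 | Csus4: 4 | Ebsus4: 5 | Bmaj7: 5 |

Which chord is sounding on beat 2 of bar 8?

Beat 2 of bar 8 is beat (8−1)×4 + 2 = 30 overall.
Running totals: D7 ends at 7, E ends at 11, Eb7 ends at 13, Am7 ends at 15, Badd9 ends at 22, Fm7 ends at 26, Csus4 ends at 30.
Beat 30 falls within Csus4.

Csus4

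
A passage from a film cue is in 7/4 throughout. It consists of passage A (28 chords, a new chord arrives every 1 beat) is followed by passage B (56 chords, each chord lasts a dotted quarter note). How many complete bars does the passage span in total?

16 bars

A: 28 × 1 = 28 beats = 4 bars.
B: 56 × 1.5 = 84 beats = 12 bars.
Total: 4 + 12 = 16 bars.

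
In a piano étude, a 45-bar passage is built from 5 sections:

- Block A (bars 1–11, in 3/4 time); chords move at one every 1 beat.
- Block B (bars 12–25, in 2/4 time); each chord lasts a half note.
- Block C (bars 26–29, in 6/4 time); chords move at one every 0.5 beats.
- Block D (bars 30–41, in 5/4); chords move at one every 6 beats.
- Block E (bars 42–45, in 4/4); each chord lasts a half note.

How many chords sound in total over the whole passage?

113 chords

A: 11 bars × 3 beats = 33 beats; 1 beat/chord → 33 chords.
B: 14 bars × 2 beats = 28 beats; 2 beats/chord → 14 chords.
C: 4 bars × 6 beats = 24 beats; 0.5 beats/chord → 48 chords.
D: 12 bars × 5 beats = 60 beats; 6 beats/chord → 10 chords.
E: 4 bars × 4 beats = 16 beats; 2 beats/chord → 8 chords.
Total: 33 + 14 + 48 + 10 + 8 = 113.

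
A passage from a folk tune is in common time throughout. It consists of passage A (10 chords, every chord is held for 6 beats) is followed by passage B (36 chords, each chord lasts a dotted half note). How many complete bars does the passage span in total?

42 bars

A: 10 × 6 = 60 beats = 15 bars.
B: 36 × 3 = 108 beats = 27 bars.
Total: 15 + 27 = 42 bars.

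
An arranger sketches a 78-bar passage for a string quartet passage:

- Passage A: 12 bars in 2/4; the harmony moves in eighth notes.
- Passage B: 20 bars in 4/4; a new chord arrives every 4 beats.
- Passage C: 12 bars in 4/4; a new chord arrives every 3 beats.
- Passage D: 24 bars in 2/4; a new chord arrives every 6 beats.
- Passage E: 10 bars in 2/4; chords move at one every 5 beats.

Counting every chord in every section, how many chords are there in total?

96 chords

A: 12 bars × 2 beats = 24 beats; 0.5 beats/chord → 48 chords.
B: 20 bars × 4 beats = 80 beats; 4 beats/chord → 20 chords.
C: 12 bars × 4 beats = 48 beats; 3 beats/chord → 16 chords.
D: 24 bars × 2 beats = 48 beats; 6 beats/chord → 8 chords.
E: 10 bars × 2 beats = 20 beats; 5 beats/chord → 4 chords.
Total: 48 + 20 + 16 + 8 + 4 = 96.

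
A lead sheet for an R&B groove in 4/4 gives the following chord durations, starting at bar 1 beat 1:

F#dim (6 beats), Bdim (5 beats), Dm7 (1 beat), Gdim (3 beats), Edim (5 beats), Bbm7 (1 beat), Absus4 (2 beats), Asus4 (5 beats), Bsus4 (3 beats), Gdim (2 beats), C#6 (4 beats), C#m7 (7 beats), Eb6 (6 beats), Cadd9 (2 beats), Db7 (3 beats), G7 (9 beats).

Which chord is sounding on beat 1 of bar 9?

Gdim

Beat 1 of bar 9 is beat (9−1)×4 + 1 = 33 overall.
Running totals: F#dim ends at 6, Bdim ends at 11, Dm7 ends at 12, Gdim ends at 15, Edim ends at 20, Bbm7 ends at 21, Absus4 ends at 23, Asus4 ends at 28, Bsus4 ends at 31, Gdim ends at 33.
Beat 33 falls within Gdim.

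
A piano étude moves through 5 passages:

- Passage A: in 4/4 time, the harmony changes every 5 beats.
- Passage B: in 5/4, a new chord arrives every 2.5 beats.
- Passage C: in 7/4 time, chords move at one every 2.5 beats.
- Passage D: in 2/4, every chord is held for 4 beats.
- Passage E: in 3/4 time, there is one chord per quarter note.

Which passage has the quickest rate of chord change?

Passage E

A: 4/5 = 0.8 chords/bar.
B: 5/2.5 = 2 chords/bar.
C: 7/2.5 = 2.8 chords/bar.
D: 2/4 = 0.5 chords/bar.
E: 3/1 = 3 chords/bar.
Fastest is E at 3 chords/bar.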